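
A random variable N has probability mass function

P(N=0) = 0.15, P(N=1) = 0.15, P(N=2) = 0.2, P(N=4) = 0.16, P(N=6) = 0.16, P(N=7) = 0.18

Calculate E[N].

3.41

E[N] = Σ n·P(N=n)
 = 0·0.15 + 1·0.15 + 2·0.2 + 4·0.16 + 6·0.16 + 7·0.18
 = 0 + 0.15 + 0.4 + 0.64 + 0.96 + 1.26
 = 3.41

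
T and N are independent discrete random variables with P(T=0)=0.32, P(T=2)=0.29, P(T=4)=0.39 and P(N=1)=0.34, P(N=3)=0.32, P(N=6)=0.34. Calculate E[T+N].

E[T+N] = Σ_t Σ_n (t+n) · P(T=t)P(N=n)
 = 1·0.1088 + 3·0.1024 + 6·0.1088 + 3·0.0986 + 5·0.0928 + 8·0.0986 + 5·0.1326 + 7·0.1248 + 10·0.1326
 = 0.1088 + 0.3072 + 0.6528 + 0.2958 + 0.464 + 0.7888 + 0.663 + 0.8736 + 1.326
 = 5.48

5.48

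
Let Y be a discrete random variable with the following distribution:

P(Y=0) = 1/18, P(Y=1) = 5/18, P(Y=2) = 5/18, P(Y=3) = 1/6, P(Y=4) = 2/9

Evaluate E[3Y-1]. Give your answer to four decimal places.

E[3Y-1] = Σ (3y-1)·P(Y=y)
 = (-1)·1/18 + 2·5/18 + 5·5/18 + 8·1/6 + 11·2/9
 = (-1/18) + 5/9 + 25/18 + 4/3 + 22/9
 = 17/3

5.6667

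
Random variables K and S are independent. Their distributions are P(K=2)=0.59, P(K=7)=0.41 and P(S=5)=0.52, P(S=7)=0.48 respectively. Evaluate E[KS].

24.138

E[KS] = Σ_k Σ_s ks · P(K=k)P(S=s)
 = 10·0.3068 + 14·0.2832 + 35·0.2132 + 49·0.1968
 = 3.068 + 3.9648 + 7.462 + 9.6432
 = 24.138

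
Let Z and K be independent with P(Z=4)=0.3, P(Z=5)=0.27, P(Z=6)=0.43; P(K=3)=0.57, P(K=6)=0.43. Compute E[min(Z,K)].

E[min(Z,K)] = Σ_z Σ_k min(z,k) · P(Z=z)P(K=k)
 = 3·0.171 + 4·0.129 + 3·0.1539 + 5·0.1161 + 3·0.2451 + 6·0.1849
 = 0.513 + 0.516 + 0.4617 + 0.5805 + 0.7353 + 1.1094
 = 3.9159

3.9159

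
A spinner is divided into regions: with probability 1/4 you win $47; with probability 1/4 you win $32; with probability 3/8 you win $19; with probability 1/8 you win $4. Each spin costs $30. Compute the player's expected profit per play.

E[payout] = 47·1/4 + 32·1/4 + 19·3/8 + 4·1/8
 = 47/4 + 8 + 57/8 + 1/2
 = 219/8
Net = 219/8 - 30 = -21/8

-2.625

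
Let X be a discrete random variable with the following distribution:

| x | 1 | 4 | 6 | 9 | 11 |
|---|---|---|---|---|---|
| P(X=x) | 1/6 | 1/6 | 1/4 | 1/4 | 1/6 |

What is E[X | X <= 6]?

4

P(X <= 6) = 1/6 + 1/6 + 1/4 = 7/12.
E[X | X <= 6] = [1·1/6 + 4·1/6 + 6·1/4] / (7/12)
 = 7/3 / (7/12)
 = 4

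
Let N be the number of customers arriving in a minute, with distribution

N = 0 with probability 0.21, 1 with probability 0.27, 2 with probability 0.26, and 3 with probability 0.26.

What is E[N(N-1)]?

E[N(N-1)] = Σ n(n-1)·P(N=n)
 = 0·0.21 + 0·0.27 + 2·0.26 + 6·0.26
 = 0 + 0 + 0.52 + 1.56
 = 2.08

2.08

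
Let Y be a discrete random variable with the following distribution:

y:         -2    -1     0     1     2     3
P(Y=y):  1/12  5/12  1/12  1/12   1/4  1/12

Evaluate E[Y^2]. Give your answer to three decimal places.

2.583

E[Y^2] = Σ y^2·P(Y=y)
 = 4·1/12 + 1·5/12 + 0·1/12 + 1·1/12 + 4·1/4 + 9·1/12
 = 1/3 + 5/12 + 0 + 1/12 + 1 + 3/4
 = 31/12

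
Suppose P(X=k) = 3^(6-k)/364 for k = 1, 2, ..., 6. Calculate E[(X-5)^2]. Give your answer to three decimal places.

13.008

E[(X-5)^2] = Σ (x-5)^2·P(X=x)
 = 16·243/364 + 9·81/364 + 4·27/364 + 1·9/364 + 0·3/364 + 1·1/364
 = 972/91 + 729/364 + 27/91 + 9/364 + 0 + 1/364
 = 4735/364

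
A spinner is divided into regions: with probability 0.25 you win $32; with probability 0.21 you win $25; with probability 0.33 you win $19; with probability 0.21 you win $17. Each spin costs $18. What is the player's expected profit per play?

E[payout] = 32·0.25 + 25·0.21 + 19·0.33 + 17·0.21
 = 8 + 5.25 + 6.27 + 3.57
 = 23.09
Net = 23.09 - 18 = 5.09

5.09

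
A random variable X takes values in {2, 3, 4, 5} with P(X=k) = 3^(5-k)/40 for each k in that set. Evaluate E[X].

E[X] = Σ x·P(X=x)
 = 2·27/40 + 3·9/40 + 4·3/40 + 5·1/40
 = 27/20 + 27/40 + 3/10 + 1/8
 = 49/20

2.45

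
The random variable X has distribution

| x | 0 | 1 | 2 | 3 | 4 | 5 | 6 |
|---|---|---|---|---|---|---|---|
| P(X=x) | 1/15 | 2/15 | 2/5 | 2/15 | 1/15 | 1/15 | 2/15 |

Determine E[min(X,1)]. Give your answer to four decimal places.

0.9333

E[min(X,1)] = Σ min(x,1)·P(X=x)
 = 0·1/15 + 1·2/15 + 1·2/5 + 1·2/15 + 1·1/15 + 1·1/15 + 1·2/15
 = 0 + 2/15 + 2/5 + 2/15 + 1/15 + 1/15 + 2/15
 = 14/15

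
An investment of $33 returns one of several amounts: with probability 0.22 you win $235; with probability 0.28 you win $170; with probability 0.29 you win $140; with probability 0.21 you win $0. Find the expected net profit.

E[payout] = 235·0.22 + 170·0.28 + 140·0.29 + 0·0.21
 = 51.7 + 47.6 + 40.6 + 0
 = 139.9
Net = 139.9 - 33 = 106.9

106.9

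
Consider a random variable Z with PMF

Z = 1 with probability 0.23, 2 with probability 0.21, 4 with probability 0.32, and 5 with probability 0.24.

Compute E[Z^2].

E[Z^2] = Σ z^2·P(Z=z)
 = 1·0.23 + 4·0.21 + 16·0.32 + 25·0.24
 = 0.23 + 0.84 + 5.12 + 6
 = 12.19

12.19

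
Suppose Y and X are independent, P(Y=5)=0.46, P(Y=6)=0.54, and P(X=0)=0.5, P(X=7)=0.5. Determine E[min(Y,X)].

E[min(Y,X)] = Σ_y Σ_x min(y,x) · P(Y=y)P(X=x)
 = 0·0.23 + 5·0.23 + 0·0.27 + 6·0.27
 = 0 + 1.15 + 0 + 1.62
 = 2.77

2.77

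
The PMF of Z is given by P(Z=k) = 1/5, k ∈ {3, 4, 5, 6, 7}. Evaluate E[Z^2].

27

E[Z^2] = Σ z^2·P(Z=z)
 = 9·1/5 + 16·1/5 + 25·1/5 + 36·1/5 + 49·1/5
 = 9/5 + 16/5 + 5 + 36/5 + 49/5
 = 27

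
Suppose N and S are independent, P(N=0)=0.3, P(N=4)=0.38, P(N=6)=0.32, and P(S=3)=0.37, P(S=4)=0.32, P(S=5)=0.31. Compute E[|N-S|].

E[|N-S|] = Σ_n Σ_s |n-s| · P(N=n)P(S=s)
 = 3·0.111 + 4·0.096 + 5·0.093 + 1·0.1406 + 0·0.1216 + 1·0.1178 + 3·0.1184 + 2·0.1024 + 1·0.0992
 = 0.333 + 0.384 + 0.465 + 0.1406 + 0 + 0.1178 + 0.3552 + 0.2048 + 0.0992
 = 2.0996

2.0996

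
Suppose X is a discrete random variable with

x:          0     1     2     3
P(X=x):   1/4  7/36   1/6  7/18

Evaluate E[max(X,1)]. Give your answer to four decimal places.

E[max(X,1)] = Σ max(x,1)·P(X=x)
 = 1·1/4 + 1·7/36 + 2·1/6 + 3·7/18
 = 1/4 + 7/36 + 1/3 + 7/6
 = 35/18

1.9444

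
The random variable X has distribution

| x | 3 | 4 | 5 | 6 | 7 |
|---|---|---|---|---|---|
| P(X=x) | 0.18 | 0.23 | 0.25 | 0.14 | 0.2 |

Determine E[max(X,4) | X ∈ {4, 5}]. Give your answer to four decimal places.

4.5208

P(X ∈ {4, 5}) = 0.23 + 0.25 = 0.48.
E[max(X,4) | X ∈ {4, 5}] = [4·0.23 + 5·0.25] / 0.48
 = 2.17 / 0.48
 = 217/48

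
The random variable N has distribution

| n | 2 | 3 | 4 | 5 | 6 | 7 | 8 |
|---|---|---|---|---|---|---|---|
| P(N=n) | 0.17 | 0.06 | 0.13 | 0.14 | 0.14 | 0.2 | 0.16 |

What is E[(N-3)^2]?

E[(N-3)^2] = Σ (n-3)^2·P(N=n)
 = 1·0.17 + 0·0.06 + 1·0.13 + 4·0.14 + 9·0.14 + 16·0.2 + 25·0.16
 = 0.17 + 0 + 0.13 + 0.56 + 1.26 + 3.2 + 4
 = 9.32

9.32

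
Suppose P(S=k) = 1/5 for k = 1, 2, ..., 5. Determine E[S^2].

E[S^2] = Σ s^2·P(S=s)
 = 1·1/5 + 4·1/5 + 9·1/5 + 16·1/5 + 25·1/5
 = 1/5 + 4/5 + 9/5 + 16/5 + 5
 = 11

11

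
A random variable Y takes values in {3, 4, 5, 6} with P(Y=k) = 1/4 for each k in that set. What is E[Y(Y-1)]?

17

E[Y(Y-1)] = Σ y(y-1)·P(Y=y)
 = 6·1/4 + 12·1/4 + 20·1/4 + 30·1/4
 = 3/2 + 3 + 5 + 15/2
 = 17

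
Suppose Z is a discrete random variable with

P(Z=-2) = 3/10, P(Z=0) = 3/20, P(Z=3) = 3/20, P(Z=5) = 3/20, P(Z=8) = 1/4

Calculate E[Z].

2.6

E[Z] = Σ z·P(Z=z)
 = (-2)·3/10 + 0·3/20 + 3·3/20 + 5·3/20 + 8·1/4
 = (-3/5) + 0 + 9/20 + 3/4 + 2
 = 13/5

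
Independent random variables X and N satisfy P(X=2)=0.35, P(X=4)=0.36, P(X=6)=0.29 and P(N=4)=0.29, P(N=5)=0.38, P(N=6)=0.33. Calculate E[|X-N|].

E[|X-N|] = Σ_x Σ_n |x-n| · P(X=x)P(N=n)
 = 2·0.1015 + 3·0.133 + 4·0.1155 + 0·0.1044 + 1·0.1368 + 2·0.1188 + 2·0.0841 + 1·0.1102 + 0·0.0957
 = 0.203 + 0.399 + 0.462 + 0 + 0.1368 + 0.2376 + 0.1682 + 0.1102 + 0
 = 1.7168

1.7168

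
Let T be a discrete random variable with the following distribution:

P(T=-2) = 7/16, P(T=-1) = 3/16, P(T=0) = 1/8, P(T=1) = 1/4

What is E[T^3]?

-3.4375

E[T^3] = Σ t^3·P(T=t)
 = (-8)·7/16 + (-1)·3/16 + 0·1/8 + 1·1/4
 = (-7/2) + (-3/16) + 0 + 1/4
 = -55/16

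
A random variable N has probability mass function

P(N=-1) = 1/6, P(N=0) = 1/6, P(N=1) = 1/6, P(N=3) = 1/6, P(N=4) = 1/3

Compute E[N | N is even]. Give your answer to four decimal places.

2.6667

P(N is even) = 1/6 + 1/3 = 1/2.
E[N | N is even] = [0·1/6 + 4·1/3] / (1/2)
 = 4/3 / (1/2)
 = 8/3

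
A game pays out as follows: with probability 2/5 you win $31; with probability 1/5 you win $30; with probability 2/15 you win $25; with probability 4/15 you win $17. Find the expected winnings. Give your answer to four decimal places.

26.2667

E[payout] = 31·2/5 + 30·1/5 + 25·2/15 + 17·4/15
 = 62/5 + 6 + 10/3 + 68/15
 = 394/15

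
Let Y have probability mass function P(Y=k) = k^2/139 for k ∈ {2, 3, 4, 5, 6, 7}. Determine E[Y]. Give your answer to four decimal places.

5.6331

E[Y] = Σ y·P(Y=y)
 = 2·4/139 + 3·9/139 + 4·16/139 + 5·25/139 + 6·36/139 + 7·49/139
 = 8/139 + 27/139 + 64/139 + 125/139 + 216/139 + 343/139
 = 783/139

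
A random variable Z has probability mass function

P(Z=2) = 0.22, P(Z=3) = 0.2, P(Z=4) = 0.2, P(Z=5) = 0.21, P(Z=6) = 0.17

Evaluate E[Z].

3.91

E[Z] = Σ z·P(Z=z)
 = 2·0.22 + 3·0.2 + 4·0.2 + 5·0.21 + 6·0.17
 = 0.44 + 0.6 + 0.8 + 1.05 + 1.02
 = 3.91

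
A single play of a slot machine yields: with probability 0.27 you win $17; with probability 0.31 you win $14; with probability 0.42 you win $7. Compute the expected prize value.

E[payout] = 17·0.27 + 14·0.31 + 7·0.42
 = 4.59 + 4.34 + 2.94
 = 11.87

11.87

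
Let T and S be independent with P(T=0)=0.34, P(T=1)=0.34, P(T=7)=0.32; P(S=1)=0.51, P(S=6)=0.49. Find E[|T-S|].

3.142

E[|T-S|] = Σ_t Σ_s |t-s| · P(T=t)P(S=s)
 = 1·0.1734 + 6·0.1666 + 0·0.1734 + 5·0.1666 + 6·0.1632 + 1·0.1568
 = 0.1734 + 0.9996 + 0 + 0.833 + 0.9792 + 0.1568
 = 3.142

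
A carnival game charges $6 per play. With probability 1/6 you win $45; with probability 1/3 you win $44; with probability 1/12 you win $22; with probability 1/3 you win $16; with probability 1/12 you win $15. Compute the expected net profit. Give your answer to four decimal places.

24.5833

E[payout] = 45·1/6 + 44·1/3 + 22·1/12 + 16·1/3 + 15·1/12
 = 15/2 + 44/3 + 11/6 + 16/3 + 5/4
 = 367/12
Net = 367/12 - 6 = 295/12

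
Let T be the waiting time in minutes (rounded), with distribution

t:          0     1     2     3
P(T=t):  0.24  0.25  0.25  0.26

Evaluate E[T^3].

9.27

E[T^3] = Σ t^3·P(T=t)
 = 0·0.24 + 1·0.25 + 8·0.25 + 27·0.26
 = 0 + 0.25 + 2 + 7.02
 = 9.27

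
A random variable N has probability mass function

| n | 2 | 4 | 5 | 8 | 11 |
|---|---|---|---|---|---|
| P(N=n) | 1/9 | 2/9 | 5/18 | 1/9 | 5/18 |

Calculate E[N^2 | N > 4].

71.5

P(N > 4) = 5/18 + 1/9 + 5/18 = 2/3.
E[N^2 | N > 4] = [25·5/18 + 64·1/9 + 121·5/18] / (2/3)
 = 143/3 / (2/3)
 = 143/2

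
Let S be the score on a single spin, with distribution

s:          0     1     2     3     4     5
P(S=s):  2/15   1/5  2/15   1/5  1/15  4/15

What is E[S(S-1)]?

7.6

E[S(S-1)] = Σ s(s-1)·P(S=s)
 = 0·2/15 + 0·1/5 + 2·2/15 + 6·1/5 + 12·1/15 + 20·4/15
 = 0 + 0 + 4/15 + 6/5 + 4/5 + 16/3
 = 38/5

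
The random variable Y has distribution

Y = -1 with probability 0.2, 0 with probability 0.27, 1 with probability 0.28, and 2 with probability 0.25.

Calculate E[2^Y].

1.93

E[2^Y] = Σ 2^y·P(Y=y)
 = 0.5·0.2 + 1·0.27 + 2·0.28 + 4·0.25
 = 0.1 + 0.27 + 0.56 + 1
 = 1.93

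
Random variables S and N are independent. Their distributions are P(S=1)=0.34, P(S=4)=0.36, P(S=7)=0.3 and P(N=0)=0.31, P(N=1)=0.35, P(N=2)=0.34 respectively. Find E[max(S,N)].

E[max(S,N)] = Σ_s Σ_n max(s,n) · P(S=s)P(N=n)
 = 1·0.1054 + 1·0.119 + 2·0.1156 + 4·0.1116 + 4·0.126 + 4·0.1224 + 7·0.093 + 7·0.105 + 7·0.102
 = 0.1054 + 0.119 + 0.2312 + 0.4464 + 0.504 + 0.4896 + 0.651 + 0.735 + 0.714
 = 3.9956

3.9956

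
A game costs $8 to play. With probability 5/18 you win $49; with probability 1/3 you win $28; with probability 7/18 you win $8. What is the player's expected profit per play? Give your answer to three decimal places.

E[payout] = 49·5/18 + 28·1/3 + 8·7/18
 = 245/18 + 28/3 + 28/9
 = 469/18
Net = 469/18 - 8 = 325/18

18.056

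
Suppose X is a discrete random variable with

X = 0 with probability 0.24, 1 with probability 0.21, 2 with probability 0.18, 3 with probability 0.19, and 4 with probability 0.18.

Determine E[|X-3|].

1.5

E[|X-3|] = Σ |x-3|·P(X=x)
 = 3·0.24 + 2·0.21 + 1·0.18 + 0·0.19 + 1·0.18
 = 0.72 + 0.42 + 0.18 + 0 + 0.18
 = 1.5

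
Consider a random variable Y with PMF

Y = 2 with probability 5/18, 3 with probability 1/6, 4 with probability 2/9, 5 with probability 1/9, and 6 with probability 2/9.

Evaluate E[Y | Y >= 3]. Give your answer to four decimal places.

4.5385

P(Y >= 3) = 1/6 + 2/9 + 1/9 + 2/9 = 13/18.
E[Y | Y >= 3] = [3·1/6 + 4·2/9 + 5·1/9 + 6·2/9] / (13/18)
 = 59/18 / (13/18)
 = 59/13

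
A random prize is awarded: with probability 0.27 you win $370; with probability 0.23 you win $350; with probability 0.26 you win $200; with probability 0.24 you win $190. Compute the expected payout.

278

E[payout] = 370·0.27 + 350·0.23 + 200·0.26 + 190·0.24
 = 99.9 + 80.5 + 52 + 45.6
 = 278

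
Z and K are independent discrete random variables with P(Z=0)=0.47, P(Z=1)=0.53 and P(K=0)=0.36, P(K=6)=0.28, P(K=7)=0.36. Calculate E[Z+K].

E[Z+K] = Σ_z Σ_k (z+k) · P(Z=z)P(K=k)
 = 0·0.1692 + 6·0.1316 + 7·0.1692 + 1·0.1908 + 7·0.1484 + 8·0.1908
 = 0 + 0.7896 + 1.1844 + 0.1908 + 1.0388 + 1.5264
 = 4.73

4.73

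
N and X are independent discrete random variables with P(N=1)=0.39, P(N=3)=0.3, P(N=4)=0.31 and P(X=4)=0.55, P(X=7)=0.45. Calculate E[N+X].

E[N+X] = Σ_n Σ_x (n+x) · P(N=n)P(X=x)
 = 5·0.2145 + 8·0.1755 + 7·0.165 + 10·0.135 + 8·0.1705 + 11·0.1395
 = 1.0725 + 1.404 + 1.155 + 1.35 + 1.364 + 1.5345
 = 7.88

7.88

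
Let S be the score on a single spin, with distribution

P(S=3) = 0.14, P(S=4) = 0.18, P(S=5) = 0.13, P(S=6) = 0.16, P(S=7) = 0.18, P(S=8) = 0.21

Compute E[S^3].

235.37

E[S^3] = Σ s^3·P(S=s)
 = 27·0.14 + 64·0.18 + 125·0.13 + 216·0.16 + 343·0.18 + 512·0.21
 = 3.78 + 11.52 + 16.25 + 34.56 + 61.74 + 107.52
 = 235.37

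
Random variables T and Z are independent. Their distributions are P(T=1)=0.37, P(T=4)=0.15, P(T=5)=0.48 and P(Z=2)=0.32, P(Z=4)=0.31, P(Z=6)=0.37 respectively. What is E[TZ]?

13.817

E[TZ] = Σ_t Σ_z tz · P(T=t)P(Z=z)
 = 2·0.1184 + 4·0.1147 + 6·0.1369 + 8·0.048 + 16·0.0465 + 24·0.0555 + 10·0.1536 + 20·0.1488 + 30·0.1776
 = 0.2368 + 0.4588 + 0.8214 + 0.384 + 0.744 + 1.332 + 1.536 + 2.976 + 5.328
 = 13.817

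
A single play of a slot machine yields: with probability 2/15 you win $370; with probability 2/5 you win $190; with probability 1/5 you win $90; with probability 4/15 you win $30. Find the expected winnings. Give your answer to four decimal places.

151.3333

E[payout] = 370·2/15 + 190·2/5 + 90·1/5 + 30·4/15
 = 148/3 + 76 + 18 + 8
 = 454/3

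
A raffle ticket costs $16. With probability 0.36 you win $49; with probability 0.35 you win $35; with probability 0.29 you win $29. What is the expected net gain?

22.3

E[payout] = 49·0.36 + 35·0.35 + 29·0.29
 = 17.64 + 12.25 + 8.41
 = 38.3
Net = 38.3 - 16 = 22.3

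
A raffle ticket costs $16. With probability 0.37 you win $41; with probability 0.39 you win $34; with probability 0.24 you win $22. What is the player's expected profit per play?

17.71

E[payout] = 41·0.37 + 34·0.39 + 22·0.24
 = 15.17 + 13.26 + 5.28
 = 33.71
Net = 33.71 - 16 = 17.71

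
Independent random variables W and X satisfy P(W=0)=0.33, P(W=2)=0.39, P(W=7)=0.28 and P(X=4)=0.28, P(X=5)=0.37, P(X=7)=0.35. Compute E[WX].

E[WX] = Σ_w Σ_x wx · P(W=w)P(X=x)
 = 0·0.0924 + 0·0.1221 + 0·0.1155 + 8·0.1092 + 10·0.1443 + 14·0.1365 + 28·0.0784 + 35·0.1036 + 49·0.098
 = 0 + 0 + 0 + 0.8736 + 1.443 + 1.911 + 2.1952 + 3.626 + 4.802
 = 14.8508

14.8508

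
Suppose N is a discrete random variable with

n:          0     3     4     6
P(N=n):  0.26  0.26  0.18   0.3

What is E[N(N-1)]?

E[N(N-1)] = Σ n(n-1)·P(N=n)
 = 0·0.26 + 6·0.26 + 12·0.18 + 30·0.3
 = 0 + 1.56 + 2.16 + 9
 = 12.72

12.72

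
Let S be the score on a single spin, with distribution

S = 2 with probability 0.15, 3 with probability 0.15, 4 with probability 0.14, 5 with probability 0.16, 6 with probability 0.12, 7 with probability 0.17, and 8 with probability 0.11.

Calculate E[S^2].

E[S^2] = Σ s^2·P(S=s)
 = 4·0.15 + 9·0.15 + 16·0.14 + 25·0.16 + 36·0.12 + 49·0.17 + 64·0.11
 = 0.6 + 1.35 + 2.24 + 4 + 4.32 + 8.33 + 7.04
 = 27.88

27.88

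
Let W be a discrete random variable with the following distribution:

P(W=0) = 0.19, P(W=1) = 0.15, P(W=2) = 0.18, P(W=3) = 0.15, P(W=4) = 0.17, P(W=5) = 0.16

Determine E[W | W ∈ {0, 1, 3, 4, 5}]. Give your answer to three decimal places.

P(W ∈ {0, 1, 3, 4, 5}) = 0.19 + 0.15 + 0.15 + 0.17 + 0.16 = 0.82.
E[W | W ∈ {0, 1, 3, 4, 5}] = [0·0.19 + 1·0.15 + 3·0.15 + 4·0.17 + 5·0.16] / 0.82
 = 2.08 / 0.82
 = 104/41

2.537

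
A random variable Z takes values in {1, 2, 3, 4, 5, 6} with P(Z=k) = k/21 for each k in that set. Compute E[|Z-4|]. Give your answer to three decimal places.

1.286

E[|Z-4|] = Σ |z-4|·P(Z=z)
 = 3·1/21 + 2·2/21 + 1·1/7 + 0·4/21 + 1·5/21 + 2·2/7
 = 1/7 + 4/21 + 1/7 + 0 + 5/21 + 4/7
 = 9/7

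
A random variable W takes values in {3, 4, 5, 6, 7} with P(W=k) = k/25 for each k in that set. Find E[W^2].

31

E[W^2] = Σ w^2·P(W=w)
 = 9·3/25 + 16·4/25 + 25·1/5 + 36·6/25 + 49·7/25
 = 27/25 + 64/25 + 5 + 216/25 + 343/25
 = 31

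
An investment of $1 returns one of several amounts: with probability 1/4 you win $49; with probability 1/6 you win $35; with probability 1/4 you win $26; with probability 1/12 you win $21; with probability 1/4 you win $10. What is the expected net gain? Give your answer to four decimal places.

E[payout] = 49·1/4 + 35·1/6 + 26·1/4 + 21·1/12 + 10·1/4
 = 49/4 + 35/6 + 13/2 + 7/4 + 5/2
 = 173/6
Net = 173/6 - 1 = 167/6

27.8333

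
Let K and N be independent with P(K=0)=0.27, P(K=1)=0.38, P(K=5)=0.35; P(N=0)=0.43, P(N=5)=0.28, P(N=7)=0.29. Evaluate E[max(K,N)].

E[max(K,N)] = Σ_k Σ_n max(k,n) · P(K=k)P(N=n)
 = 0·0.1161 + 5·0.0756 + 7·0.0783 + 1·0.1634 + 5·0.1064 + 7·0.1102 + 5·0.1505 + 5·0.098 + 7·0.1015
 = 0 + 0.378 + 0.5481 + 0.1634 + 0.532 + 0.7714 + 0.7525 + 0.49 + 0.7105
 = 4.3459

4.3459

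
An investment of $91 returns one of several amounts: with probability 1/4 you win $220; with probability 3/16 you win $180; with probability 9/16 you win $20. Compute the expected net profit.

9

E[payout] = 220·1/4 + 180·3/16 + 20·9/16
 = 55 + 135/4 + 45/4
 = 100
Net = 100 - 91 = 9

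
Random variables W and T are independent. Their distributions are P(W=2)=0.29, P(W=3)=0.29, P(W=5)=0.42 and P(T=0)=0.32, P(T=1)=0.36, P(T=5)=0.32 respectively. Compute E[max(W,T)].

4.014

E[max(W,T)] = Σ_w Σ_t max(w,t) · P(W=w)P(T=t)
 = 2·0.0928 + 2·0.1044 + 5·0.0928 + 3·0.0928 + 3·0.1044 + 5·0.0928 + 5·0.1344 + 5·0.1512 + 5·0.1344
 = 0.1856 + 0.2088 + 0.464 + 0.2784 + 0.3132 + 0.464 + 0.672 + 0.756 + 0.672
 = 4.014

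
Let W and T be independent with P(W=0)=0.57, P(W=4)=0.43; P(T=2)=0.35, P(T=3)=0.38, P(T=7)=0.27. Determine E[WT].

6.4156

E[WT] = Σ_w Σ_t wt · P(W=w)P(T=t)
 = 0·0.1995 + 0·0.2166 + 0·0.1539 + 8·0.1505 + 12·0.1634 + 28·0.1161
 = 0 + 0 + 0 + 1.204 + 1.9608 + 3.2508
 = 6.4156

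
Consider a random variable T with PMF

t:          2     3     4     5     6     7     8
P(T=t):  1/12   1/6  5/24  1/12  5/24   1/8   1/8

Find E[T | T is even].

P(T is even) = 1/12 + 5/24 + 5/24 + 1/8 = 5/8.
E[T | T is even] = [2·1/12 + 4·5/24 + 6·5/24 + 8·1/8] / (5/8)
 = 13/4 / (5/8)
 = 26/5

5.2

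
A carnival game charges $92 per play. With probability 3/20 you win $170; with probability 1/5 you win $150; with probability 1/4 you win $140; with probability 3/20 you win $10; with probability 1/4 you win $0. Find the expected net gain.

E[payout] = 170·3/20 + 150·1/5 + 140·1/4 + 10·3/20 + 0·1/4
 = 51/2 + 30 + 35 + 3/2 + 0
 = 92
Net = 92 - 92 = 0

0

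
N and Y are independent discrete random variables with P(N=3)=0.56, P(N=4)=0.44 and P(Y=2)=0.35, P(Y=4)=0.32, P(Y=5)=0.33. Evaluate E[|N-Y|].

1.198

E[|N-Y|] = Σ_n Σ_y |n-y| · P(N=n)P(Y=y)
 = 1·0.196 + 1·0.1792 + 2·0.1848 + 2·0.154 + 0·0.1408 + 1·0.1452
 = 0.196 + 0.1792 + 0.3696 + 0.308 + 0 + 0.1452
 = 1.198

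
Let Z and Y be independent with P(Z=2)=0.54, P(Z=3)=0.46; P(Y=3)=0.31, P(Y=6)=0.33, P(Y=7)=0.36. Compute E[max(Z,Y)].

E[max(Z,Y)] = Σ_z Σ_y max(z,y) · P(Z=z)P(Y=y)
 = 3·0.1674 + 6·0.1782 + 7·0.1944 + 3·0.1426 + 6·0.1518 + 7·0.1656
 = 0.5022 + 1.0692 + 1.3608 + 0.4278 + 0.9108 + 1.1592
 = 5.43

5.43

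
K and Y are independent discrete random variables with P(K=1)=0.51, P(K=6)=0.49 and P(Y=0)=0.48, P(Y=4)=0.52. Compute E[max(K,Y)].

E[max(K,Y)] = Σ_k Σ_y max(k,y) · P(K=k)P(Y=y)
 = 1·0.2448 + 4·0.2652 + 6·0.2352 + 6·0.2548
 = 0.2448 + 1.0608 + 1.4112 + 1.5288
 = 4.2456

4.2456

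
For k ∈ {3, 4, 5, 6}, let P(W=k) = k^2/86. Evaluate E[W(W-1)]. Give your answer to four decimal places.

21.2326

E[W(W-1)] = Σ w(w-1)·P(W=w)
 = 6·9/86 + 12·8/43 + 20·25/86 + 30·18/43
 = 27/43 + 96/43 + 250/43 + 540/43
 = 913/43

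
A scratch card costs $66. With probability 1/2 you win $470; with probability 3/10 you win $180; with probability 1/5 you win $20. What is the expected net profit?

E[payout] = 470·1/2 + 180·3/10 + 20·1/5
 = 235 + 54 + 4
 = 293
Net = 293 - 66 = 227

227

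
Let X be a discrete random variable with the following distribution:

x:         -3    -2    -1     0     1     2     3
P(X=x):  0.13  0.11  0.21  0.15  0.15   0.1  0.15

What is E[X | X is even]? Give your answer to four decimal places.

P(X is even) = 0.11 + 0.15 + 0.1 = 0.36.
E[X | X is even] = [(-2)·0.11 + 0·0.15 + 2·0.1] / 0.36
 = -0.02 / 0.36
 = -1/18

-0.0556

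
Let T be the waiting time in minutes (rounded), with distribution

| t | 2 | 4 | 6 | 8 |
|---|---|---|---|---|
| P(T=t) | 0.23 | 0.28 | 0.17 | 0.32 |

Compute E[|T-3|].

E[|T-3|] = Σ |t-3|·P(T=t)
 = 1·0.23 + 1·0.28 + 3·0.17 + 5·0.32
 = 0.23 + 0.28 + 0.51 + 1.6
 = 2.62

2.62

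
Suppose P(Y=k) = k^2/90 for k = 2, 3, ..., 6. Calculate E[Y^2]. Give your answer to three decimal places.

E[Y^2] = Σ y^2·P(Y=y)
 = 4·2/45 + 9·1/10 + 16·8/45 + 25·5/18 + 36·2/5
 = 8/45 + 9/10 + 128/45 + 125/18 + 72/5
 = 379/15

25.267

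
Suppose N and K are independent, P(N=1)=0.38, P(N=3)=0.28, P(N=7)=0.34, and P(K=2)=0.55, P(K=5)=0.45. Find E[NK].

E[NK] = Σ_n Σ_k nk · P(N=n)P(K=k)
 = 2·0.209 + 5·0.171 + 6·0.154 + 15·0.126 + 14·0.187 + 35·0.153
 = 0.418 + 0.855 + 0.924 + 1.89 + 2.618 + 5.355
 = 12.06

12.06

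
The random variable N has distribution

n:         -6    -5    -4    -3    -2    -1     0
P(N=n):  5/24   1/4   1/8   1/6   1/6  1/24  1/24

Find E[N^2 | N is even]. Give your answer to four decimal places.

P(N is even) = 5/24 + 1/8 + 1/6 + 1/24 = 13/24.
E[N^2 | N is even] = [36·5/24 + 16·1/8 + 4·1/6 + 0·1/24] / (13/24)
 = 61/6 / (13/24)
 = 244/13

18.7692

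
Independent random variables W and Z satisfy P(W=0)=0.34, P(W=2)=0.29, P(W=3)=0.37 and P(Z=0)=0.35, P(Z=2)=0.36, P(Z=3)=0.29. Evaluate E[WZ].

E[WZ] = Σ_w Σ_z wz · P(W=w)P(Z=z)
 = 0·0.119 + 0·0.1224 + 0·0.0986 + 0·0.1015 + 4·0.1044 + 6·0.0841 + 0·0.1295 + 6·0.1332 + 9·0.1073
 = 0 + 0 + 0 + 0 + 0.4176 + 0.5046 + 0 + 0.7992 + 0.9657
 = 2.6871

2.6871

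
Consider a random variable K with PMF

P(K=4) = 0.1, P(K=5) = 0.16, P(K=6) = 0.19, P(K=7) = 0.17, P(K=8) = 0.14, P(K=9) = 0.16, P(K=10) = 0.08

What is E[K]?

6.89

E[K] = Σ k·P(K=k)
 = 4·0.1 + 5·0.16 + 6·0.19 + 7·0.17 + 8·0.14 + 9·0.16 + 10·0.08
 = 0.4 + 0.8 + 1.14 + 1.19 + 1.12 + 1.44 + 0.8
 = 6.89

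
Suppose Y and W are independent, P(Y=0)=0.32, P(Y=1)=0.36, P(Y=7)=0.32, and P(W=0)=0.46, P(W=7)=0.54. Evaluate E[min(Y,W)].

E[min(Y,W)] = Σ_y Σ_w min(y,w) · P(Y=y)P(W=w)
 = 0·0.1472 + 0·0.1728 + 0·0.1656 + 1·0.1944 + 0·0.1472 + 7·0.1728
 = 0 + 0 + 0 + 0.1944 + 0 + 1.2096
 = 1.404

1.404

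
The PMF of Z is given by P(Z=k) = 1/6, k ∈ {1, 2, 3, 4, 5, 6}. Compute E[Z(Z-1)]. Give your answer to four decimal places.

E[Z(Z-1)] = Σ z(z-1)·P(Z=z)
 = 0·1/6 + 2·1/6 + 6·1/6 + 12·1/6 + 20·1/6 + 30·1/6
 = 0 + 1/3 + 1 + 2 + 10/3 + 5
 = 35/3

11.6667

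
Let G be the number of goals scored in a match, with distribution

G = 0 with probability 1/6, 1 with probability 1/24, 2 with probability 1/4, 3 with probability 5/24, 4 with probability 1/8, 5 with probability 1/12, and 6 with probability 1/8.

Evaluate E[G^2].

E[G^2] = Σ g^2·P(G=g)
 = 0·1/6 + 1·1/24 + 4·1/4 + 9·5/24 + 16·1/8 + 25·1/12 + 36·1/8
 = 0 + 1/24 + 1 + 15/8 + 2 + 25/12 + 9/2
 = 23/2

11.5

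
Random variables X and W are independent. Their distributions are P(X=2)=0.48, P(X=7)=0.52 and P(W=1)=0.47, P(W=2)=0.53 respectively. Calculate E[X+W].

6.13

E[X+W] = Σ_x Σ_w (x+w) · P(X=x)P(W=w)
 = 3·0.2256 + 4·0.2544 + 8·0.2444 + 9·0.2756
 = 0.6768 + 1.0176 + 1.9552 + 2.4804
 = 6.13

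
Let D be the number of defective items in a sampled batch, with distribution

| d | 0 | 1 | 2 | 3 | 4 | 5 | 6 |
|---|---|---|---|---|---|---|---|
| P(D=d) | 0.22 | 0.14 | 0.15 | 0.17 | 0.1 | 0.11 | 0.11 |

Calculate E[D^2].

E[D^2] = Σ d^2·P(D=d)
 = 0·0.22 + 1·0.14 + 4·0.15 + 9·0.17 + 16·0.1 + 25·0.11 + 36·0.11
 = 0 + 0.14 + 0.6 + 1.53 + 1.6 + 2.75 + 3.96
 = 10.58

10.58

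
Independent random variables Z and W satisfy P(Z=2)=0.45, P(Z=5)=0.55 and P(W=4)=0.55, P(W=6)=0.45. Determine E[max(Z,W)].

5.2025

E[max(Z,W)] = Σ_z Σ_w max(z,w) · P(Z=z)P(W=w)
 = 4·0.2475 + 6·0.2025 + 5·0.3025 + 6·0.2475
 = 0.99 + 1.215 + 1.5125 + 1.485
 = 5.2025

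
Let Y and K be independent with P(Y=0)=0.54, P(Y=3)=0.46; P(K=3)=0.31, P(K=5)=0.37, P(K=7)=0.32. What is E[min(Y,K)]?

1.38

E[min(Y,K)] = Σ_y Σ_k min(y,k) · P(Y=y)P(K=k)
 = 0·0.1674 + 0·0.1998 + 0·0.1728 + 3·0.1426 + 3·0.1702 + 3·0.1472
 = 0 + 0 + 0 + 0.4278 + 0.5106 + 0.4416
 = 1.38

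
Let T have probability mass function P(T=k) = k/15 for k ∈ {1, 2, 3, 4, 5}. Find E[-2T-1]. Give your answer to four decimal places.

-8.3333

E[-2T-1] = Σ (-2t-1)·P(T=t)
 = (-3)·1/15 + (-5)·2/15 + (-7)·1/5 + (-9)·4/15 + (-11)·1/3
 = (-1/5) + (-2/3) + (-7/5) + (-12/5) + (-11/3)
 = -25/3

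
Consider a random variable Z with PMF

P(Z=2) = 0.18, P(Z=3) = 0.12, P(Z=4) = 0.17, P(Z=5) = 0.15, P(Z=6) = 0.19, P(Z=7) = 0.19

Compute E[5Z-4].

E[5Z-4] = Σ (5z-4)·P(Z=z)
 = 6·0.18 + 11·0.12 + 16·0.17 + 21·0.15 + 26·0.19 + 31·0.19
 = 1.08 + 1.32 + 2.72 + 3.15 + 4.94 + 5.89
 = 19.1

19.1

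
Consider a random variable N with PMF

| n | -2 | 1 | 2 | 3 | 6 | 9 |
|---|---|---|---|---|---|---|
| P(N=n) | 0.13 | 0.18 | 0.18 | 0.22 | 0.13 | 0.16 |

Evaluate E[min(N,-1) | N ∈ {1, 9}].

P(N ∈ {1, 9}) = 0.18 + 0.16 = 0.34.
E[min(N,-1) | N ∈ {1, 9}] = [(-1)·0.18 + (-1)·0.16] / 0.34
 = -0.34 / 0.34
 = -1

-1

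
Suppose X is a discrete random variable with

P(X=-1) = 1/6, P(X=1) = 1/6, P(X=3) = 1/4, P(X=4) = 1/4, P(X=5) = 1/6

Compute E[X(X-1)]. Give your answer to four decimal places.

E[X(X-1)] = Σ x(x-1)·P(X=x)
 = 2·1/6 + 0·1/6 + 6·1/4 + 12·1/4 + 20·1/6
 = 1/3 + 0 + 3/2 + 3 + 10/3
 = 49/6

8.1667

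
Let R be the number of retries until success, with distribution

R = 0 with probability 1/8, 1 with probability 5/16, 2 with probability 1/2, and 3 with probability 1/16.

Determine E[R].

1.5

E[R] = Σ r·P(R=r)
 = 0·1/8 + 1·5/16 + 2·1/2 + 3·1/16
 = 0 + 5/16 + 1 + 3/16
 = 3/2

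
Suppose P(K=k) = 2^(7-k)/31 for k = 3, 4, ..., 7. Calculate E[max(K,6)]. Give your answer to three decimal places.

6.032

E[max(K,6)] = Σ max(k,6)·P(K=k)
 = 6·16/31 + 6·8/31 + 6·4/31 + 6·2/31 + 7·1/31
 = 96/31 + 48/31 + 24/31 + 12/31 + 7/31
 = 187/31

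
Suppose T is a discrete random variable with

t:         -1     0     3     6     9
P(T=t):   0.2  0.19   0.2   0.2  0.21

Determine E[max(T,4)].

5.45

E[max(T,4)] = Σ max(t,4)·P(T=t)
 = 4·0.2 + 4·0.19 + 4·0.2 + 6·0.2 + 9·0.21
 = 0.8 + 0.76 + 0.8 + 1.2 + 1.89
 = 5.45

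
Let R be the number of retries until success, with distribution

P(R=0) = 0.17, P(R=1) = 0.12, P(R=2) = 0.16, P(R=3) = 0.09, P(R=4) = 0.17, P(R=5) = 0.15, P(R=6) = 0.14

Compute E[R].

E[R] = Σ r·P(R=r)
 = 0·0.17 + 1·0.12 + 2·0.16 + 3·0.09 + 4·0.17 + 5·0.15 + 6·0.14
 = 0 + 0.12 + 0.32 + 0.27 + 0.68 + 0.75 + 0.84
 = 2.98

2.98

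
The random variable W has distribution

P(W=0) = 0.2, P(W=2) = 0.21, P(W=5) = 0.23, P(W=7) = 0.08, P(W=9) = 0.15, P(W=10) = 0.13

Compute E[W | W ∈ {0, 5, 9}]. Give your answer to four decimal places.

4.3103

P(W ∈ {0, 5, 9}) = 0.2 + 0.23 + 0.15 = 0.58.
E[W | W ∈ {0, 5, 9}] = [0·0.2 + 5·0.23 + 9·0.15] / 0.58
 = 2.5 / 0.58
 = 125/29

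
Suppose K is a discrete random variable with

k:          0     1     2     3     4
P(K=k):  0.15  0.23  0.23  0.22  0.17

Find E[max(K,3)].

3.17

E[max(K,3)] = Σ max(k,3)·P(K=k)
 = 3·0.15 + 3·0.23 + 3·0.23 + 3·0.22 + 4·0.17
 = 0.45 + 0.69 + 0.69 + 0.66 + 0.68
 = 3.17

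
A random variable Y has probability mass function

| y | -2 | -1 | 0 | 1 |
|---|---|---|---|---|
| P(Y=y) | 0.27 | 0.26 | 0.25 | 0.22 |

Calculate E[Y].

E[Y] = Σ y·P(Y=y)
 = (-2)·0.27 + (-1)·0.26 + 0·0.25 + 1·0.22
 = (-0.54) + (-0.26) + 0 + 0.22
 = -0.58

-0.58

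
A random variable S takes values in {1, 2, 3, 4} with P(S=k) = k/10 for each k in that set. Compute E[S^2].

E[S^2] = Σ s^2·P(S=s)
 = 1·1/10 + 4·1/5 + 9·3/10 + 16·2/5
 = 1/10 + 4/5 + 27/10 + 32/5
 = 10

10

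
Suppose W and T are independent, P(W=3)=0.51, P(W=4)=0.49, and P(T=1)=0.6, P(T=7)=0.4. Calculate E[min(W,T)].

1.996

E[min(W,T)] = Σ_w Σ_t min(w,t) · P(W=w)P(T=t)
 = 1·0.306 + 3·0.204 + 1·0.294 + 4·0.196
 = 0.306 + 0.612 + 0.294 + 0.784
 = 1.996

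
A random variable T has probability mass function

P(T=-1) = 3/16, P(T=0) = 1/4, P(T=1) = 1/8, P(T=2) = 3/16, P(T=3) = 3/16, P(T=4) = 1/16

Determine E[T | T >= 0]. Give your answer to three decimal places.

P(T >= 0) = 1/4 + 1/8 + 3/16 + 3/16 + 1/16 = 13/16.
E[T | T >= 0] = [0·1/4 + 1·1/8 + 2·3/16 + 3·3/16 + 4·1/16] / (13/16)
 = 21/16 / (13/16)
 = 21/13

1.615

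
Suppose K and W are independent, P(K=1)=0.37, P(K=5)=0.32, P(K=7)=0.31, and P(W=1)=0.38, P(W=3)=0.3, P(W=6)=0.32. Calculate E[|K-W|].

2.7728

E[|K-W|] = Σ_k Σ_w |k-w| · P(K=k)P(W=w)
 = 0·0.1406 + 2·0.111 + 5·0.1184 + 4·0.1216 + 2·0.096 + 1·0.1024 + 6·0.1178 + 4·0.093 + 1·0.0992
 = 0 + 0.222 + 0.592 + 0.4864 + 0.192 + 0.1024 + 0.7068 + 0.372 + 0.0992
 = 2.7728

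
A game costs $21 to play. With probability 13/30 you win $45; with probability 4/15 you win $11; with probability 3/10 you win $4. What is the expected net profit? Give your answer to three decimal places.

E[payout] = 45·13/30 + 11·4/15 + 4·3/10
 = 39/2 + 44/15 + 6/5
 = 709/30
Net = 709/30 - 21 = 79/30

2.633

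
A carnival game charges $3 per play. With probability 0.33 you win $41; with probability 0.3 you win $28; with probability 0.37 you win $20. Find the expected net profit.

E[payout] = 41·0.33 + 28·0.3 + 20·0.37
 = 13.53 + 8.4 + 7.4
 = 29.33
Net = 29.33 - 3 = 26.33

26.33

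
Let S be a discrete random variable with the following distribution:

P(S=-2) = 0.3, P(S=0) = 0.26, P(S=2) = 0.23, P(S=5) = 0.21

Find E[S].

E[S] = Σ s·P(S=s)
 = (-2)·0.3 + 0·0.26 + 2·0.23 + 5·0.21
 = (-0.6) + 0 + 0.46 + 1.05
 = 0.91

0.91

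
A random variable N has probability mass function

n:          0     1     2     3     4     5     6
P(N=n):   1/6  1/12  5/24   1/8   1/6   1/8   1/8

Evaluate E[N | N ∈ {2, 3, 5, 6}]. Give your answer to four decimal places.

3.7143

P(N ∈ {2, 3, 5, 6}) = 5/24 + 1/8 + 1/8 + 1/8 = 7/12.
E[N | N ∈ {2, 3, 5, 6}] = [2·5/24 + 3·1/8 + 5·1/8 + 6·1/8] / (7/12)
 = 13/6 / (7/12)
 = 26/7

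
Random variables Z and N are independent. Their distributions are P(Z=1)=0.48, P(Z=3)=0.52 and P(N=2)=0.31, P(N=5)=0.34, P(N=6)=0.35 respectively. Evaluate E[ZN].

E[ZN] = Σ_z Σ_n zn · P(Z=z)P(N=n)
 = 2·0.1488 + 5·0.1632 + 6·0.168 + 6·0.1612 + 15·0.1768 + 18·0.182
 = 0.2976 + 0.816 + 1.008 + 0.9672 + 2.652 + 3.276
 = 9.0168

9.0168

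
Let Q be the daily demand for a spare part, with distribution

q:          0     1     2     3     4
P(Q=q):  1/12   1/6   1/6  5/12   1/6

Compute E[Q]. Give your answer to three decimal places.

E[Q] = Σ q·P(Q=q)
 = 0·1/12 + 1·1/6 + 2·1/6 + 3·5/12 + 4·1/6
 = 0 + 1/6 + 1/3 + 5/4 + 2/3
 = 29/12

2.417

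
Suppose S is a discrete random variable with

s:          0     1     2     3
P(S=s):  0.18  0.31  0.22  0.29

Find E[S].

E[S] = Σ s·P(S=s)
 = 0·0.18 + 1·0.31 + 2·0.22 + 3·0.29
 = 0 + 0.31 + 0.44 + 0.87
 = 1.62

1.62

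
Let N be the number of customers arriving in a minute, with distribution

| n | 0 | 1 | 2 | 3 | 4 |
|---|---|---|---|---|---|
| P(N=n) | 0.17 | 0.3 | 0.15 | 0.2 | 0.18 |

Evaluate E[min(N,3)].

E[min(N,3)] = Σ min(n,3)·P(N=n)
 = 0·0.17 + 1·0.3 + 2·0.15 + 3·0.2 + 3·0.18
 = 0 + 0.3 + 0.3 + 0.6 + 0.54
 = 1.74

1.74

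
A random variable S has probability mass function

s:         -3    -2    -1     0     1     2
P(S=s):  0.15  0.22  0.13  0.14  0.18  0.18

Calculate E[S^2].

E[S^2] = Σ s^2·P(S=s)
 = 9·0.15 + 4·0.22 + 1·0.13 + 0·0.14 + 1·0.18 + 4·0.18
 = 1.35 + 0.88 + 0.13 + 0 + 0.18 + 0.72
 = 3.26

3.26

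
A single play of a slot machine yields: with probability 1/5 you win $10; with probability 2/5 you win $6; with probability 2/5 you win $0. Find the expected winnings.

4.4

E[payout] = 10·1/5 + 6·2/5 + 0·2/5
 = 2 + 12/5 + 0
 = 22/5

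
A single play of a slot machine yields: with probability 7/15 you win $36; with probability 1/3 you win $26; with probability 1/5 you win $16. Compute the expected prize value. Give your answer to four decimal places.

E[payout] = 36·7/15 + 26·1/3 + 16·1/5
 = 84/5 + 26/3 + 16/5
 = 86/3

28.6667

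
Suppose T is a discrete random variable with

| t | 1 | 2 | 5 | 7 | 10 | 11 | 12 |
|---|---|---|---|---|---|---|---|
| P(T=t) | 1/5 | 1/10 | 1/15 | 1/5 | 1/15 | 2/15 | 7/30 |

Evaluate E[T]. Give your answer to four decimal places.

7.0667

E[T] = Σ t·P(T=t)
 = 1·1/5 + 2·1/10 + 5·1/15 + 7·1/5 + 10·1/15 + 11·2/15 + 12·7/30
 = 1/5 + 1/5 + 1/3 + 7/5 + 2/3 + 22/15 + 14/5
 = 106/15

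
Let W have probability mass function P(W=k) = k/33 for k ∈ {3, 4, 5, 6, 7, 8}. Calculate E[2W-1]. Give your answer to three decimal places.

11.061

E[2W-1] = Σ (2w-1)·P(W=w)
 = 5·1/11 + 7·4/33 + 9·5/33 + 11·2/11 + 13·7/33 + 15·8/33
 = 5/11 + 28/33 + 15/11 + 2 + 91/33 + 40/11
 = 365/33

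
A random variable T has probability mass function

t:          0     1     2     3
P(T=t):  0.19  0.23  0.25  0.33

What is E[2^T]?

4.29

E[2^T] = Σ 2^t·P(T=t)
 = 1·0.19 + 2·0.23 + 4·0.25 + 8·0.33
 = 0.19 + 0.46 + 1 + 2.64
 = 4.29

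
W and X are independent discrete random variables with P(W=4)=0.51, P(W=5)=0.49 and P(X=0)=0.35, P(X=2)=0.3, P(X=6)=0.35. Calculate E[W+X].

7.19

E[W+X] = Σ_w Σ_x (w+x) · P(W=w)P(X=x)
 = 4·0.1785 + 6·0.153 + 10·0.1785 + 5·0.1715 + 7·0.147 + 11·0.1715
 = 0.714 + 0.918 + 1.785 + 0.8575 + 1.029 + 1.8865
 = 7.19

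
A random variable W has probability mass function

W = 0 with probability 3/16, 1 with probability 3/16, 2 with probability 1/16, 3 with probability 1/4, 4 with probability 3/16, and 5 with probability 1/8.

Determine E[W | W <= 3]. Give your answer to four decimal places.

P(W <= 3) = 3/16 + 3/16 + 1/16 + 1/4 = 11/16.
E[W | W <= 3] = [0·3/16 + 1·3/16 + 2·1/16 + 3·1/4] / (11/16)
 = 17/16 / (11/16)
 = 17/11

1.5455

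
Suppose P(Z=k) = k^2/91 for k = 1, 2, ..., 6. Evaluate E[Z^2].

25

E[Z^2] = Σ z^2·P(Z=z)
 = 1·1/91 + 4·4/91 + 9·9/91 + 16·16/91 + 25·25/91 + 36·36/91
 = 1/91 + 16/91 + 81/91 + 256/91 + 625/91 + 1296/91
 = 25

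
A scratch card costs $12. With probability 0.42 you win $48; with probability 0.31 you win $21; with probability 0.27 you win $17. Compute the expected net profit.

19.26

E[payout] = 48·0.42 + 21·0.31 + 17·0.27
 = 20.16 + 6.51 + 4.59
 = 31.26
Net = 31.26 - 12 = 19.26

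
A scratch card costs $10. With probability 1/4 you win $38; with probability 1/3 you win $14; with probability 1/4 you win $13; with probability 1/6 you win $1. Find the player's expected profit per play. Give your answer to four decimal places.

E[payout] = 38·1/4 + 14·1/3 + 13·1/4 + 1·1/6
 = 19/2 + 14/3 + 13/4 + 1/6
 = 211/12
Net = 211/12 - 10 = 91/12

7.5833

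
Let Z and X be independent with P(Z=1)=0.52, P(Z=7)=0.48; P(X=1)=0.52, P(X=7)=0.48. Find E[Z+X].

7.76

E[Z+X] = Σ_z Σ_x (z+x) · P(Z=z)P(X=x)
 = 2·0.2704 + 8·0.2496 + 8·0.2496 + 14·0.2304
 = 0.5408 + 1.9968 + 1.9968 + 3.2256
 = 7.76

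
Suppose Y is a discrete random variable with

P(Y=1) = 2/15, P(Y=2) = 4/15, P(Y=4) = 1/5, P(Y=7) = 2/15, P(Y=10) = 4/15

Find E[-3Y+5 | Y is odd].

P(Y is odd) = 2/15 + 2/15 = 4/15.
E[-3Y+5 | Y is odd] = [2·2/15 + (-16)·2/15] / (4/15)
 = -28/15 / (4/15)
 = -7

-7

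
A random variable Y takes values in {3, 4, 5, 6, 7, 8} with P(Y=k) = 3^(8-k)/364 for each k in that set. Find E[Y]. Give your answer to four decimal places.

E[Y] = Σ y·P(Y=y)
 = 3·243/364 + 4·81/364 + 5·27/364 + 6·9/364 + 7·3/364 + 8·1/364
 = 729/364 + 81/91 + 135/364 + 27/182 + 3/52 + 2/91
 = 1271/364

3.4918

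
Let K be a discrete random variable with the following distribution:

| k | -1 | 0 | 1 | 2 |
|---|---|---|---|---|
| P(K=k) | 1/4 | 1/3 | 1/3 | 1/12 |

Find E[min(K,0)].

-0.25

E[min(K,0)] = Σ min(k,0)·P(K=k)
 = (-1)·1/4 + 0·1/3 + 0·1/3 + 0·1/12
 = (-1/4) + 0 + 0 + 0
 = -1/4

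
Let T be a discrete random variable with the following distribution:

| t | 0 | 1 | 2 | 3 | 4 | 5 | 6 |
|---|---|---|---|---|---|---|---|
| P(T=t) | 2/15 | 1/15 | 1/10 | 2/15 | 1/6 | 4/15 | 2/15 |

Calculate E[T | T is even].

3.125

P(T is even) = 2/15 + 1/10 + 1/6 + 2/15 = 8/15.
E[T | T is even] = [0·2/15 + 2·1/10 + 4·1/6 + 6·2/15] / (8/15)
 = 5/3 / (8/15)
 = 25/8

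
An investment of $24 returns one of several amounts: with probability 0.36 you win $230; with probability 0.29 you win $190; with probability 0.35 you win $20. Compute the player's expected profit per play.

120.9

E[payout] = 230·0.36 + 190·0.29 + 20·0.35
 = 82.8 + 55.1 + 7
 = 144.9
Net = 144.9 - 24 = 120.9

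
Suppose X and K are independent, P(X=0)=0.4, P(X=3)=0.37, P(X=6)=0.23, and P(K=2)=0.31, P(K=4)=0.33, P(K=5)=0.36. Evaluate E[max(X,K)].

E[max(X,K)] = Σ_x Σ_k max(x,k) · P(X=x)P(K=k)
 = 2·0.124 + 4·0.132 + 5·0.144 + 3·0.1147 + 4·0.1221 + 5·0.1332 + 6·0.0713 + 6·0.0759 + 6·0.0828
 = 0.248 + 0.528 + 0.72 + 0.3441 + 0.4884 + 0.666 + 0.4278 + 0.4554 + 0.4968
 = 4.3745

4.3745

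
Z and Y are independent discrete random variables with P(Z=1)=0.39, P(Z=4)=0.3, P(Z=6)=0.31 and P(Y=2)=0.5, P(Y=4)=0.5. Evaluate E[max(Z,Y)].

E[max(Z,Y)] = Σ_z Σ_y max(z,y) · P(Z=z)P(Y=y)
 = 2·0.195 + 4·0.195 + 4·0.15 + 4·0.15 + 6·0.155 + 6·0.155
 = 0.39 + 0.78 + 0.6 + 0.6 + 0.93 + 0.93
 = 4.23

4.23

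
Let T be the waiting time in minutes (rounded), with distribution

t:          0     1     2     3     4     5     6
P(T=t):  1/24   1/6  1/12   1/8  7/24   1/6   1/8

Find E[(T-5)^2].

5.375

E[(T-5)^2] = Σ (t-5)^2·P(T=t)
 = 25·1/24 + 16·1/6 + 9·1/12 + 4·1/8 + 1·7/24 + 0·1/6 + 1·1/8
 = 25/24 + 8/3 + 3/4 + 1/2 + 7/24 + 0 + 1/8
 = 43/8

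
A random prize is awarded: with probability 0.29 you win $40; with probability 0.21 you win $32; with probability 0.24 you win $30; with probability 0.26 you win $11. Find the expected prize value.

E[payout] = 40·0.29 + 32·0.21 + 30·0.24 + 11·0.26
 = 11.6 + 6.72 + 7.2 + 2.86
 = 28.38

28.38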